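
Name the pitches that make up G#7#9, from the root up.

Root G#, quality dominant seventh sharp nine:
- root: G#
- major 3rd: B#
- perfect 5th: D#
- minor 7th: F#
- augmented 9th: A##

G# B# D# F# A##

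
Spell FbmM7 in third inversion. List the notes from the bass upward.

In root position, FbmM7 is Fb–Abb–Cb–Eb.
Third inversion puts the seventh (Eb) in the bass.

Eb – Fb – Abb – Cb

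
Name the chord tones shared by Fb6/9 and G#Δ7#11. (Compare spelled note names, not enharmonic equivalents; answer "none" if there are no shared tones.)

Fb6/9 = Fb, Ab, Cb, Db, Gb.
G#Δ7#11 = G#, B#, D#, F##, C##.
Shared: none.

none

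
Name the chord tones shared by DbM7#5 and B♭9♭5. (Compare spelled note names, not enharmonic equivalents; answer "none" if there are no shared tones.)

DbM7#5 = Db, F, A, C.
B♭9♭5 = Bb, D, Fb, Ab, C.
Shared: C.

C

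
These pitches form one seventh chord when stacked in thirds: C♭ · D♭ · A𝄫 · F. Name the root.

D♭

Arranged so that each adjacent pair is a third by letter name: D♭ – F – A𝄫 – C♭.
The bottom of that stack, D♭, is the root (this is D♭ dominant seventh flat five).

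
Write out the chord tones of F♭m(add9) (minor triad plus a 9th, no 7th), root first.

F♭m(add9): minor added-ninth on Fb.
root → Fb
3rd (minor 3rd) → Abb
5th (perfect 5th) → Cb
9th (major 9th) → Gb

Fb, Abb, Cb, Gb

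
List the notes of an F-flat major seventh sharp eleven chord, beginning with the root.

F-flat A-flat C-flat E-flat B-flat

F-flat major seventh sharp eleven: major seventh sharp eleven on F-flat.
- root: F-flat
- major 3rd: A-flat
- perfect 5th: C-flat
- major 7th: E-flat
- augmented 11th: B-flat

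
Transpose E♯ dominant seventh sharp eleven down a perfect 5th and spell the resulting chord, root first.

A perfect 5th down from E-sharp is A-sharp, so the new chord is A-sharp dominant seventh sharp eleven.
A-sharp — root
C-double-sharp — major 3rd
E-sharp — perfect 5th
G-sharp — minor 7th
D-double-sharp — augmented 11th

A-sharp, C-double-sharp, E-sharp, G-sharp, D-double-sharp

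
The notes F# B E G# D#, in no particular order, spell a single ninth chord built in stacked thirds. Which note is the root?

E

Arranged so that each adjacent pair is a third by letter name: E – G# – B – D# – F#.
The bottom of that stack, E, is the root (this is E major ninth).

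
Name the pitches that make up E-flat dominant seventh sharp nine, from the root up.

Root Eb, quality dominant seventh sharp nine:
Root: Eb
Major 3rd (3rd): G
Perfect 5th (5th): Bb
Minor 7th (7th): Db
Augmented 9th (9th): F#

Eb  G  Bb  Db  F#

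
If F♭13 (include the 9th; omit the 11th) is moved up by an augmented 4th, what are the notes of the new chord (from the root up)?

Bb  D  F  Ab  C  G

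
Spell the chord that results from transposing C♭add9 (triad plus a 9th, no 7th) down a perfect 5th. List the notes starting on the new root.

A perfect 5th down from Cb is Fb, so the new chord is Fb added-ninth.
Root: Fb
Major 3rd (3rd): Ab
Perfect 5th (5th): Cb
Major 9th (9th): Gb

Fb, Ab, Cb, Gb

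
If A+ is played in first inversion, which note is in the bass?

A+ in root position is A–C♯–E♯.
First inversion places the third in the bass, which is C♯.

C♯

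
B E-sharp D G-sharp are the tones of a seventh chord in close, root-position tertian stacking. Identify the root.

Stacking in thirds gives E-sharp – G-sharp – B – D, so E-sharp is the root — E-sharp diminished seventh.

E-sharp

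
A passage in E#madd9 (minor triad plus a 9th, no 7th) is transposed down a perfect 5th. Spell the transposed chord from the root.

A perfect 5th down from E♯ is A♯, so the new chord is A♯ minor added-ninth.
Root: A♯
Minor 3rd (3rd): C♯
Perfect 5th (5th): E♯
Major 9th (9th): B♯

A♯, C♯, E♯, B♯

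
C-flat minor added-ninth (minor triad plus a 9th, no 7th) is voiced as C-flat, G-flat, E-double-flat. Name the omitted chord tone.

D-flat

C-flat minor added-ninth = C-flat, E-double-flat, G-flat, D-flat. The voicing lacks the 9th (major 9th), D-flat.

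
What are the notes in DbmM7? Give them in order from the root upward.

Root Db, quality minor-major seventh:
Db — root
Fb — minor 3rd
Ab — perfect 5th
C — major 7th

Db, Fb, Ab, C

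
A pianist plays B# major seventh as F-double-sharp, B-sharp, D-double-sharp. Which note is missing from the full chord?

A-double-sharp

B# major seventh = B-sharp, D-double-sharp, F-double-sharp, A-double-sharp. The voicing lacks the 7th (major 7th), A-double-sharp.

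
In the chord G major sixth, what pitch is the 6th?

E

G major sixth is built on G; its 6th is a major 6th above the root.
A sixth above G uses the letter E, and the major 6th above G is E.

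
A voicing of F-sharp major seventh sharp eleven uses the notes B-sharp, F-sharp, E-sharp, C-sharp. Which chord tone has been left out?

A-sharp

F-sharp major seventh sharp eleven = F-sharp, A-sharp, C-sharp, E-sharp, B-sharp. The voicing lacks the 3rd (major 3rd), A-sharp.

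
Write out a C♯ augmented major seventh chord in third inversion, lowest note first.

In root position, C♯ augmented major seventh is C#–E#–G##–B#.
Third inversion puts the seventh (B#) in the bass.

B# – C# – E# – G##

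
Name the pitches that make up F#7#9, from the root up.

F♯  A♯  C♯  E  G𝄪

Root F♯, quality dominant seventh sharp nine:
root → F♯
3rd (major 3rd) → A♯
5th (perfect 5th) → C♯
7th (minor 7th) → E
9th (augmented 9th) → G𝄪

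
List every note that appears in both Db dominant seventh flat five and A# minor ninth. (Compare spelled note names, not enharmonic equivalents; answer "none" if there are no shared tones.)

none

Db dominant seventh flat five = D-flat, F, A-double-flat, C-flat.
A# minor ninth = A-sharp, C-sharp, E-sharp, G-sharp, B-sharp.
Shared: none.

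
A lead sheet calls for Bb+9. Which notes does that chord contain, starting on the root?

Bb  D  F#  Ab  C

Bb+9 is a dominant ninth sharp five built on Bb.
root → Bb
3rd (major 3rd) → D
5th (augmented 5th) → F#
7th (minor 7th) → Ab
9th (major 9th) → C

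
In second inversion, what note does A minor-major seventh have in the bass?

A minor-major seventh = A–C–E–G-sharp. Second inversion → fifth in the bass = E.

E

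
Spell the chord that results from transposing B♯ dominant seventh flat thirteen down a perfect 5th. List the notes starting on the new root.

E-sharp – G-double-sharp – B-sharp – D-sharp – C-sharp

Transposed root: B-sharp → E-sharp (perfect 5th down). So we spell E-sharp dominant seventh flat thirteen:
- root: E-sharp
- major 3rd: G-double-sharp
- perfect 5th: B-sharp
- minor 7th: D-sharp
- minor 13th: C-sharp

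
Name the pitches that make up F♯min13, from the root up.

F♯min13 is a minor thirteenth built on F#.
root → F#
3rd (minor 3rd) → A
5th (perfect 5th) → C#
7th (minor 7th) → E
9th (major 9th) → G#
11th (perfect 11th) → B
13th (major 13th) → D#

F# – A – C# – E – G# – B – D#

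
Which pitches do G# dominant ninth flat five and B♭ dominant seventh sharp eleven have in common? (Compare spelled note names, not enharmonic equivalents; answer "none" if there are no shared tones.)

G# dominant ninth flat five: G-sharp B-sharp D F-sharp A-sharp
B♭ dominant seventh sharp eleven: B-flat D F A-flat E
Common to both → D.

D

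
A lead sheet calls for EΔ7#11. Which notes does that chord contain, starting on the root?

EΔ7#11: major seventh sharp eleven on E.
root → E
3rd (major 3rd) → G#
5th (perfect 5th) → B
7th (major 7th) → D#
11th (augmented 11th) → A#

E  G#  B  D#  A#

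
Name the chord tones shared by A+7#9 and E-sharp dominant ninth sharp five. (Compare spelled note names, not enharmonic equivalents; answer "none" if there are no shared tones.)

E#

A+7#9 = A, C#, E#, G, B#.
E-sharp dominant ninth sharp five = E#, G##, B##, D#, F##.
Shared: E#.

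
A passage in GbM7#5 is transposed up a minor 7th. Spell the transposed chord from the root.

Fb Ab C Eb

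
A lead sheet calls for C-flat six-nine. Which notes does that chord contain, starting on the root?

C-flat – E-flat – G-flat – A-flat – D-flat

Root C-flat, quality six-nine:
C-flat — root
E-flat — major 3rd
G-flat — perfect 5th
A-flat — major 6th
D-flat — major 9th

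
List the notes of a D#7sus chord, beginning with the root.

D#  G#  A#  C#

Root D#, quality dominant seventh suspended fourth:
root → D#
4th (perfect 4th) → G#
5th (perfect 5th) → A#
7th (minor 7th) → C#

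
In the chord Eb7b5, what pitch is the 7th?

D♭

Eb7b5 is built on E♭; its 7th is a minor 7th above the root.
A seventh above E uses the letter D, and the minor 7th above E♭ is D♭.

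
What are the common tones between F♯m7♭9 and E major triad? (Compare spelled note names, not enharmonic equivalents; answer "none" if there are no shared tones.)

E

F♯m7♭9: F# A C# E G
E major triad: E G# B
Common to both → E.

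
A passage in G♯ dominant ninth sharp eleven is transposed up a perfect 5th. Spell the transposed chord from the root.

G# up a perfect 5th → D#. New chord: D# dominant ninth sharp eleven.
root → D#
3rd (major 3rd) → F##
5th (perfect 5th) → A#
7th (minor 7th) → C#
9th (major 9th) → E#
11th (augmented 11th) → G##

D#  F##  A#  C#  E#  G##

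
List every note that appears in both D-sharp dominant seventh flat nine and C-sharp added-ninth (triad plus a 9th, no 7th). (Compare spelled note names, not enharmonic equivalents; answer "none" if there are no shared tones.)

D-sharp dominant seventh flat nine = D-sharp, F-double-sharp, A-sharp, C-sharp, E.
C-sharp added-ninth = C-sharp, E-sharp, G-sharp, D-sharp.
Shared: D-sharp, C-sharp.

D-sharp – C-sharp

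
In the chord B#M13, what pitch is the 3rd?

B#M13 is built on B#; its 3rd is a major 3rd above the root.
A third above B uses the letter D, and the major 3rd above B# is D##.

D##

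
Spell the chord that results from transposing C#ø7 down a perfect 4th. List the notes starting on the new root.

G#, B, D, F#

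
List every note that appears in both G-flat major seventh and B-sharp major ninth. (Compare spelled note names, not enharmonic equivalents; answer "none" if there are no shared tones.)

none

G-flat major seventh = G-flat, B-flat, D-flat, F.
B-sharp major ninth = B-sharp, D-double-sharp, F-double-sharp, A-double-sharp, C-double-sharp.
Shared: none.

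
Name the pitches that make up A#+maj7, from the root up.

A#+maj7: augmented major seventh on A♯.
- root: A♯
- major 3rd: C𝄪
- augmented 5th: E𝄪
- major 7th: G𝄪

A♯  C𝄪  E𝄪  G𝄪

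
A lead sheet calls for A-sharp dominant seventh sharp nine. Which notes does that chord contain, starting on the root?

A-sharp dominant seventh sharp nine: dominant seventh sharp nine on A-sharp.
- root: A-sharp
- major 3rd: C-double-sharp
- perfect 5th: E-sharp
- minor 7th: G-sharp
- augmented 9th: B-double-sharp

A-sharp  C-double-sharp  E-sharp  G-sharp  B-double-sharp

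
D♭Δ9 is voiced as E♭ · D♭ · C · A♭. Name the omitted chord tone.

D♭Δ9 = D♭, F, A♭, C, E♭. The voicing lacks the 3rd (major 3rd), F.

F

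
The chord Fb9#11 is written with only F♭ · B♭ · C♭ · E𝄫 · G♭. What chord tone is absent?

Fb9#11 = F♭, A♭, C♭, E𝄫, G♭, B♭. The voicing lacks the 3rd (major 3rd), A♭.

A♭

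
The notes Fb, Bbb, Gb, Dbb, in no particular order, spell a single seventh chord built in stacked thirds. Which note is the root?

Gb

Arranged so that each adjacent pair is a third by letter name: Gb – Bbb – Dbb – Fb.
The bottom of that stack, Gb, is the root (this is Gb half-diminished seventh).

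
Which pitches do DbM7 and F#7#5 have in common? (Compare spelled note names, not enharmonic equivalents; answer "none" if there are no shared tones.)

DbM7: Db F Ab C
F#7#5: F# A# C## E
Common to both → none.

none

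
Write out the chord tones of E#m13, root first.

E#m13: minor thirteenth on E#.
- root: E#
- minor 3rd: G#
- perfect 5th: B#
- minor 7th: D#
- major 9th: F##
- perfect 11th: A#
- major 13th: C##

E#, G#, B#, D#, F##, A#, C##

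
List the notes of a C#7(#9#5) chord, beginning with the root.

C#7(#9#5) is a dominant seventh sharp nine sharp five built on C#.
- root: C#
- major 3rd: E#
- augmented 5th: G##
- minor 7th: B
- augmented 9th: D##

C#  E#  G##  B  D##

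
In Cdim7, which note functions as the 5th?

Cdim7 is built on C; its 5th is a diminished 5th above the root.
A fifth above C uses the letter G, and the diminished 5th above C is Gb.

Gb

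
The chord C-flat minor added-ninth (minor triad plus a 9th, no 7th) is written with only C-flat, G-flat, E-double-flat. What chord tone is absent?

C-flat minor added-ninth = C-flat, E-double-flat, G-flat, D-flat. The voicing lacks the 9th (major 9th), D-flat.

D-flat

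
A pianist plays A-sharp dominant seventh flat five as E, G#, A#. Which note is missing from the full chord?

C##

A-sharp dominant seventh flat five = A#, C##, E, G#. The voicing lacks the 3rd (major 3rd), C##.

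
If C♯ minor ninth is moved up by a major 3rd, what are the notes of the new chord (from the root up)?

E-sharp, G-sharp, B-sharp, D-sharp, F-double-sharp

A major 3rd up from C-sharp is E-sharp, so the new chord is E-sharp minor ninth.
- root: E-sharp
- minor 3rd: G-sharp
- perfect 5th: B-sharp
- minor 7th: D-sharp
- major 9th: F-double-sharp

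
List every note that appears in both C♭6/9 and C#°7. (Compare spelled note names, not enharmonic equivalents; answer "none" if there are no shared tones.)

C♭6/9 = Cb, Eb, Gb, Ab, Db.
C#°7 = C#, E, G, Bb.
Shared: none.

none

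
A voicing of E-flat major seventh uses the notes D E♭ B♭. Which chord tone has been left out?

G

E-flat major seventh = E♭, G, B♭, D. The voicing lacks the 3rd (major 3rd), G.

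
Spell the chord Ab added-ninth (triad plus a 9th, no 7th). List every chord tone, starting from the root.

Ab  C  Eb  Bb

Root Ab, quality added-ninth:
- root: Ab
- major 3rd: C
- perfect 5th: Eb
- major 9th: Bb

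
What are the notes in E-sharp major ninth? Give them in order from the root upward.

E-sharp, G-double-sharp, B-sharp, D-double-sharp, F-double-sharp

E-sharp major ninth: major ninth on E-sharp.
- root: E-sharp
- major 3rd: G-double-sharp
- perfect 5th: B-sharp
- major 7th: D-double-sharp
- major 9th: F-double-sharp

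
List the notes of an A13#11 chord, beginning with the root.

A – C♯ – E – G – B – D♯ – F♯

Root A, quality dominant thirteenth sharp eleven:
Root: A
Major 3rd (3rd): C♯
Perfect 5th (5th): E
Minor 7th (7th): G
Major 9th (9th): B
Augmented 11th (11th): D♯
Major 13th (13th): F♯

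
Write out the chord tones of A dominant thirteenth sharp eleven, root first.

A – C# – E – G – B – D# – F#

A dominant thirteenth sharp eleven: dominant thirteenth sharp eleven on A.
- root: A
- major 3rd: C#
- perfect 5th: E
- minor 7th: G
- major 9th: B
- augmented 11th: D#
- major 13th: F#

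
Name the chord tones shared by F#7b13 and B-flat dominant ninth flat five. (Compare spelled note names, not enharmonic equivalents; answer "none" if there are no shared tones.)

F#7b13: F# A# C# E D
B-flat dominant ninth flat five: Bb D Fb Ab C
Common to both → D.

D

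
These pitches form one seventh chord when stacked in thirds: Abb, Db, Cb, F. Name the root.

Db

Arranged so that each adjacent pair is a third by letter name: Db – F – Abb – Cb.
The bottom of that stack, Db, is the root (this is Db dominant seventh flat five).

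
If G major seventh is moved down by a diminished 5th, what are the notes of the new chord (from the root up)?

C# – E# – G# – B#

A diminished 5th down from G is C#, so the new chord is C# major seventh.
Root: C#
Major 3rd (3rd): E#
Perfect 5th (5th): G#
Major 7th (7th): B#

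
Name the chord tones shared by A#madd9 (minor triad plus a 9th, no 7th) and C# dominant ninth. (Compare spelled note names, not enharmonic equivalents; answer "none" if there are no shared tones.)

C#, E#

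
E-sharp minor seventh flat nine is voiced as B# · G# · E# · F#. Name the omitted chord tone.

D#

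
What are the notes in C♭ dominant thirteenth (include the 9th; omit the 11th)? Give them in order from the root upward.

C-flat, E-flat, G-flat, B-double-flat, D-flat, A-flat

C♭ dominant thirteenth is a dominant thirteenth built on C-flat.
- root: C-flat
- major 3rd: E-flat
- perfect 5th: G-flat
- minor 7th: B-double-flat
- major 9th: D-flat
- major 13th: A-flat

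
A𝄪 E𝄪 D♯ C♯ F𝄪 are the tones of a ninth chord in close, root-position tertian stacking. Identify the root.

Stacking in thirds gives D♯ – F𝄪 – A𝄪 – C♯ – E𝄪, so D♯ is the root — D♯ dominant seventh sharp nine sharp five.

D♯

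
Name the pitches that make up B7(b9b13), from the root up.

B7(b9b13) is a dominant seventh flat nine flat thirteen built on B.
Root: B
Major 3rd (3rd): D#
Perfect 5th (5th): F#
Minor 7th (7th): A
Minor 9th (9th): C
Minor 13th (13th): G

B, D#, F#, A, C, G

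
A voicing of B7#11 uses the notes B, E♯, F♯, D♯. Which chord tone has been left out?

B7#11 = B, D♯, F♯, A, E♯. The voicing lacks the 7th (minor 7th), A.

A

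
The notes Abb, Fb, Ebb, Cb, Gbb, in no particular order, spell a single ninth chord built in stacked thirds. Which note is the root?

Stacking in thirds gives Fb – Abb – Cb – Ebb – Gbb, so Fb is the root — Fb minor seventh flat nine.

Fb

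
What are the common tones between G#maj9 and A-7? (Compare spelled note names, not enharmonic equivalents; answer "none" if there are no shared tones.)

G#maj9 = G#, B#, D#, F##, A#.
A-7 = A, C, E, G.
Shared: none.

none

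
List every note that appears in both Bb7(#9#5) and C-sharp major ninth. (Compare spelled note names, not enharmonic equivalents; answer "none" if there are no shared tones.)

C#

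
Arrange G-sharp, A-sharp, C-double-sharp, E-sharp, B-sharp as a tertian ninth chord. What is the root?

A-sharp

Arranged so that each adjacent pair is a third by letter name: A-sharp – C-double-sharp – E-sharp – G-sharp – B-sharp.
The bottom of that stack, A-sharp, is the root (this is A-sharp dominant ninth).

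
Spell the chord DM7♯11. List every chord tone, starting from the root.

D F♯ A C♯ G♯

Root D, quality major seventh sharp eleven:
Root: D
Major 3rd (3rd): F♯
Perfect 5th (5th): A
Major 7th (7th): C♯
Augmented 11th (11th): G♯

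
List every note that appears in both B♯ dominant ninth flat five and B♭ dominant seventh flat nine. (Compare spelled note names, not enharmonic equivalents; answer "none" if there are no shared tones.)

B♯ dominant ninth flat five: B# D## F# A# C##
B♭ dominant seventh flat nine: Bb D F Ab Cb
Common to both → none.

none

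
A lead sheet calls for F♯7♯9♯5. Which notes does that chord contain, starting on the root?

F♯7♯9♯5: dominant seventh sharp nine sharp five on F#.
F# — root
A# — major 3rd
C## — augmented 5th
E — minor 7th
G## — augmented 9th

F# A# C## E G##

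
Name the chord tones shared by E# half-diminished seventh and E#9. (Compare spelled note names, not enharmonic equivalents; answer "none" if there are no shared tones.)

E♯  D♯

E# half-diminished seventh: E♯ G♯ B D♯
E#9: E♯ G𝄪 B♯ D♯ F𝄪
Common to both → E♯, D♯.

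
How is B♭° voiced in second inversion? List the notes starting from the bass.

F♭  B♭  D♭

B♭° = B♭–D♭–F♭; second inversion → fifth (F♭) lowest.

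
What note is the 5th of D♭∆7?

Ab

Root of D♭∆7 = Db. The 5th is a perfect 5th: Db up a perfect 5th → Ab.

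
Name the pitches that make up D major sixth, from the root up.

Root D, quality major sixth:
- root: D
- major 3rd: F-sharp
- perfect 5th: A
- major 6th: B

D F-sharp A B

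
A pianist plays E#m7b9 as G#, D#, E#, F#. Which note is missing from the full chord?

B#

E#m7b9 = E#, G#, B#, D#, F#. The voicing lacks the 5th (perfect 5th), B#.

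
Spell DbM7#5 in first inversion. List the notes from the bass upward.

In root position, DbM7#5 is Db–F–A–C.
First inversion puts the third (F) in the bass.

F – A – C – Db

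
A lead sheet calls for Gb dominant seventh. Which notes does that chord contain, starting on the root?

Gb dominant seventh: dominant seventh on Gb.
root → Gb
3rd (major 3rd) → Bb
5th (perfect 5th) → Db
7th (minor 7th) → Fb

Gb – Bb – Db – Fb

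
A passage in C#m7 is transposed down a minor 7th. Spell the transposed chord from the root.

A minor 7th down from C# is D#, so the new chord is D# minor seventh.
Root: D#
Minor 3rd (3rd): F#
Perfect 5th (5th): A#
Minor 7th (7th): C#

D# – F# – A# – C#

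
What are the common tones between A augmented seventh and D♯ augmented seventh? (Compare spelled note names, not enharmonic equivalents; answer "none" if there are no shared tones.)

C-sharp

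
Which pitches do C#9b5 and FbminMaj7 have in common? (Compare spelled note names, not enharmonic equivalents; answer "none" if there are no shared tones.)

none

C#9b5 = C#, E#, G, B, D#.
FbminMaj7 = Fb, Abb, Cb, Eb.
Shared: none.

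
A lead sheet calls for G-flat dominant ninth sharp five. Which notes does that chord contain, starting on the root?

G-flat dominant ninth sharp five: dominant ninth sharp five on G-flat.
- root: G-flat
- major 3rd: B-flat
- augmented 5th: D
- minor 7th: F-flat
- major 9th: A-flat

G-flat  B-flat  D  F-flat  A-flat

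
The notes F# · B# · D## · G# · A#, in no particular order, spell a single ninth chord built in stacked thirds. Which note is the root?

G#

Arranged so that each adjacent pair is a third by letter name: G# – B# – D## – F# – A#.
The bottom of that stack, G#, is the root (this is G# dominant ninth sharp five).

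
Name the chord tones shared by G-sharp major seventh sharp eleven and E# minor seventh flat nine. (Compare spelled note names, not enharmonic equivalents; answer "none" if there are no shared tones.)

G-sharp B-sharp D-sharp

G-sharp major seventh sharp eleven: G-sharp B-sharp D-sharp F-double-sharp C-double-sharp
E# minor seventh flat nine: E-sharp G-sharp B-sharp D-sharp F-sharp
Common to both → G-sharp, B-sharp, D-sharp.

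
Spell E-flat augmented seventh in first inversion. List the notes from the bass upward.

G – B – Db – Eb

E-flat augmented seventh = Eb–G–B–Db; first inversion → third (G) lowest.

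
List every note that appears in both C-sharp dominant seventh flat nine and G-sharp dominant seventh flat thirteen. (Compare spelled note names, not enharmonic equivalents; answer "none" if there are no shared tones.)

C-sharp dominant seventh flat nine = C♯, E♯, G♯, B, D.
G-sharp dominant seventh flat thirteen = G♯, B♯, D♯, F♯, E.
Shared: G♯.

G♯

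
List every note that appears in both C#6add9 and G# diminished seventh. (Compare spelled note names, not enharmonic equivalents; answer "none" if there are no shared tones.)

C#6add9 = C#, E#, G#, A#, D#.
G# diminished seventh = G#, B, D, F.
Shared: G#.

G#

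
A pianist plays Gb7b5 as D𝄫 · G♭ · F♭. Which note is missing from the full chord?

B♭

Gb7b5 = G♭, B♭, D𝄫, F♭. The voicing lacks the 3rd (major 3rd), B♭.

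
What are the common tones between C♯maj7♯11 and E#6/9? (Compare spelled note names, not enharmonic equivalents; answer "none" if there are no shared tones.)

C♯maj7♯11: C# E# G# B# F##
E#6/9: E# G## B# C## F##
Common to both → E#, B#, F##.

E#  B#  F##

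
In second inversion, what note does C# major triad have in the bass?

C# major triad in root position is C#–E#–G#.
Second inversion places the fifth in the bass, which is G#.

G#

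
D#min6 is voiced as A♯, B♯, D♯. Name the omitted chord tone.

F♯

D#min6 = D♯, F♯, A♯, B♯. The voicing lacks the 3rd (minor 3rd), F♯.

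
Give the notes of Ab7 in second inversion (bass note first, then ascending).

In root position, Ab7 is A♭–C–E♭–G♭.
Second inversion puts the fifth (E♭) in the bass.

E♭  G♭  A♭  C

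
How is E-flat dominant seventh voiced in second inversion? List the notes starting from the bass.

B-flat D-flat E-flat G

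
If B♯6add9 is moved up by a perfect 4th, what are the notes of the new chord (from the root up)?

A perfect 4th up from B# is E#, so the new chord is E# six-nine.
E# — root
G## — major 3rd
B# — perfect 5th
C## — major 6th
F## — major 9th

E# – G## – B# – C## – F##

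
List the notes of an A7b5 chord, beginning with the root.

A7b5 is a dominant seventh flat five built on A.
- root: A
- major 3rd: C#
- diminished 5th: Eb
- minor 7th: G

A, C#, Eb, G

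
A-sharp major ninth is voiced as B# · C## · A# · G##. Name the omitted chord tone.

E#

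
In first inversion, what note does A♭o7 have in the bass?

C♭

A♭o7 = A♭–C♭–E𝄫–G𝄫. First inversion → third in the bass = C♭.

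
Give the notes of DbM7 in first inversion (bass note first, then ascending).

In root position, DbM7 is D♭–F–A♭–C.
First inversion puts the third (F) in the bass.

F A♭ C D♭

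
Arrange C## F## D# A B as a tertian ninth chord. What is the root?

Stacking in thirds gives B – D# – F## – A – C##, so B is the root — B dominant seventh sharp nine sharp five.

B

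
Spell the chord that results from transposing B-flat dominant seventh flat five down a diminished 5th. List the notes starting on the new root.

E – G-sharp – B-flat – D

B-flat down a diminished 5th → E. New chord: E dominant seventh flat five.
- root: E
- major 3rd: G-sharp
- diminished 5th: B-flat
- minor 7th: D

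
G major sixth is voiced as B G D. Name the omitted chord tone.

E

G major sixth = G, B, D, E. The voicing lacks the 6th (major 6th), E.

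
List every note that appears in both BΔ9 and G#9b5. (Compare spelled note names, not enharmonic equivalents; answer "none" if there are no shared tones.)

BΔ9: B D# F# A# C#
G#9b5: G# B# D F# A#
Common to both → F#, A#.

F#  A#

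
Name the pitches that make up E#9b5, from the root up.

E♯, G𝄪, B, D♯, F𝄪

Root E♯, quality dominant ninth flat five:
- root: E♯
- major 3rd: G𝄪
- diminished 5th: B
- minor 7th: D♯
- major 9th: F𝄪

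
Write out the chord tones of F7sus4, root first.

F  Bb  C  Eb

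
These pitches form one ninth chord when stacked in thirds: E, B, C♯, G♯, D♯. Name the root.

Stacking in thirds gives C♯ – E – G♯ – B – D♯, so C♯ is the root — C♯ minor ninth.

C♯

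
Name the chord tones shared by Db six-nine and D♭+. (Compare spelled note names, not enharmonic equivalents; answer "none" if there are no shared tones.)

Db – F

Db six-nine = Db, F, Ab, Bb, Eb.
D♭+ = Db, F, A.
Shared: Db, F.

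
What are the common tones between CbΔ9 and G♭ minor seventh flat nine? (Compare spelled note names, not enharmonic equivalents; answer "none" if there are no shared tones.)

CbΔ9: Cb Eb Gb Bb Db
G♭ minor seventh flat nine: Gb Bbb Db Fb Abb
Common to both → Gb, Db.

Gb, Db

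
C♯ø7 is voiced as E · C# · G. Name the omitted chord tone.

B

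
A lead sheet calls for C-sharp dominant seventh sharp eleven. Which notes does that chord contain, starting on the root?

C-sharp, E-sharp, G-sharp, B, F-double-sharp

C-sharp dominant seventh sharp eleven is a dominant seventh sharp eleven built on C-sharp.
Root: C-sharp
Major 3rd (3rd): E-sharp
Perfect 5th (5th): G-sharp
Minor 7th (7th): B
Augmented 11th (11th): F-double-sharp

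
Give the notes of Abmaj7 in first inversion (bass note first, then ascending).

In root position, Abmaj7 is Ab–C–Eb–G.
First inversion puts the third (C) in the bass.

C  Eb  G  Ab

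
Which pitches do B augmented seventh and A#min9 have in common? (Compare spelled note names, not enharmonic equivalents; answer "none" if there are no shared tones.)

B augmented seventh: B D# F## A
A#min9: A# C# E# G# B#
Common to both → none.

none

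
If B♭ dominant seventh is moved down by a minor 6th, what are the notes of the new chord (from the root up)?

D F# A C

Bb down a minor 6th → D. New chord: D dominant seventh.
Root: D
Major 3rd (3rd): F#
Perfect 5th (5th): A
Minor 7th (7th): C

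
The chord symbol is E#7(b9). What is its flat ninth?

F#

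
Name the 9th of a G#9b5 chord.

A#

Root of G#9b5 = G#. The 9th is a major 9th: G# up a major 9th → A#.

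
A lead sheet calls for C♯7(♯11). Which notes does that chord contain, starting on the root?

Root C♯, quality dominant seventh sharp eleven:
Root: C♯
Major 3rd (3rd): E♯
Perfect 5th (5th): G♯
Minor 7th (7th): B
Augmented 11th (11th): F𝄪

C♯, E♯, G♯, B, F𝄪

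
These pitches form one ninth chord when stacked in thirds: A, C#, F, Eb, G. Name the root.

F

Stacking in thirds gives F – A – C# – Eb – G, so F is the root — F dominant ninth sharp five.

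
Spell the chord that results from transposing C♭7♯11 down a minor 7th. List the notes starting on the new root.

Db  F  Ab  Cb  G

Cb down a minor 7th → Db. New chord: Db dominant seventh sharp eleven.
- root: Db
- major 3rd: F
- perfect 5th: Ab
- minor 7th: Cb
- augmented 11th: G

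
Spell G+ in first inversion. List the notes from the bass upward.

B – D♯ – G

In root position, G+ is G–B–D♯.
First inversion puts the third (B) in the bass.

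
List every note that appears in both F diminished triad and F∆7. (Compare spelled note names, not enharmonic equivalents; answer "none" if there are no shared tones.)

F

F diminished triad: F Ab Cb
F∆7: F A C E
Common to both → F.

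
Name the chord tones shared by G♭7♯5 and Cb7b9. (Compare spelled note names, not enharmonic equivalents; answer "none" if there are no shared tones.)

G♭7♯5 = Gb, Bb, D, Fb.
Cb7b9 = Cb, Eb, Gb, Bbb, Dbb.
Shared: Gb.

Gb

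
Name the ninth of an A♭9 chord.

Root of A♭9 = A♭. The 9th is a major 9th: A♭ up a major 9th → B♭.

B♭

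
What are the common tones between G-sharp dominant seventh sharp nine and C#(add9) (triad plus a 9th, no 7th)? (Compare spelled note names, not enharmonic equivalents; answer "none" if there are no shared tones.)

G#, D#

G-sharp dominant seventh sharp nine: G# B# D# F# A##
C#(add9): C# E# G# D#
Common to both → G#, D#.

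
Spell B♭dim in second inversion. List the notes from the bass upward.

B♭dim = Bb–Db–Fb; second inversion → fifth (Fb) lowest.

Fb, Bb, Db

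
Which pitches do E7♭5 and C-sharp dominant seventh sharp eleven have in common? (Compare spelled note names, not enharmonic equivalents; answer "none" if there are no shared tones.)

G#

E7♭5 = E, G#, Bb, D.
C-sharp dominant seventh sharp eleven = C#, E#, G#, B, F##.
Shared: G#.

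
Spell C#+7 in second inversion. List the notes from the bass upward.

G𝄪, B, C♯, E♯

In root position, C#+7 is C♯–E♯–G𝄪–B.
Second inversion puts the fifth (G𝄪) in the bass.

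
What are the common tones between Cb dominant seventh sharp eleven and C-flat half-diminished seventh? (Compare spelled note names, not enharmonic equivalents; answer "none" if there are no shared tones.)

Cb dominant seventh sharp eleven = C-flat, E-flat, G-flat, B-double-flat, F.
C-flat half-diminished seventh = C-flat, E-double-flat, G-double-flat, B-double-flat.
Shared: C-flat, B-double-flat.

C-flat, B-double-flat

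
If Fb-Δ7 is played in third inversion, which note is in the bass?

Eb

Fb-Δ7 in root position is Fb–Abb–Cb–Eb.
Third inversion places the seventh in the bass, which is Eb.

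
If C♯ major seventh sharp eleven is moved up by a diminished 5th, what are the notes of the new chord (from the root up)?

Transposed root: C# → G (diminished 5th up). So we spell G major seventh sharp eleven:
- root: G
- major 3rd: B
- perfect 5th: D
- major 7th: F#
- augmented 11th: C#

G B D F# C#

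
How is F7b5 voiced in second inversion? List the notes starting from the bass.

In root position, F7b5 is F–A–Cb–Eb.
Second inversion puts the fifth (Cb) in the bass.

Cb Eb F A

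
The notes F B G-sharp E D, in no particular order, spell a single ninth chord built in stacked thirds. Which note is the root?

E

Arranged so that each adjacent pair is a third by letter name: E – G-sharp – B – D – F.
The bottom of that stack, E, is the root (this is E dominant seventh flat nine).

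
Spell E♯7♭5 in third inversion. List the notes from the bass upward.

D♯, E♯, G𝄪, B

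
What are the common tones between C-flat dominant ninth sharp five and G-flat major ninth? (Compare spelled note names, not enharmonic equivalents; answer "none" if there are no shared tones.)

C-flat dominant ninth sharp five: C-flat E-flat G B-double-flat D-flat
G-flat major ninth: G-flat B-flat D-flat F A-flat
Common to both → D-flat.

D-flat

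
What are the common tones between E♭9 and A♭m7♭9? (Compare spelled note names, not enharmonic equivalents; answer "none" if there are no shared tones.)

E♭9 = Eb, G, Bb, Db, F.
A♭m7♭9 = Ab, Cb, Eb, Gb, Bbb.
Shared: Eb.

Eb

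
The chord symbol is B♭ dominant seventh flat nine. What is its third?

D

B♭ dominant seventh flat nine is built on Bb; its 3rd is a major 3rd above the root.
A third above B uses the letter D, and the major 3rd above Bb is D.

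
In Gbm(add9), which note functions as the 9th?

Ab

Gbm(add9) is built on Gb; its 9th is a major 9th above the root.
A second above G uses the letter A, and the major 9th above Gb is Ab.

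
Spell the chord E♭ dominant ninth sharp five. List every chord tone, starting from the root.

Root E-flat, quality dominant ninth sharp five:
root → E-flat
3rd (major 3rd) → G
5th (augmented 5th) → B
7th (minor 7th) → D-flat
9th (major 9th) → F

E-flat – G – B – D-flat – F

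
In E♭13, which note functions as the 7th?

Db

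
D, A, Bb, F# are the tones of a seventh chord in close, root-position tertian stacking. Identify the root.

Bb

Arranged so that each adjacent pair is a third by letter name: Bb – D – F# – A.
The bottom of that stack, Bb, is the root (this is Bb augmented major seventh).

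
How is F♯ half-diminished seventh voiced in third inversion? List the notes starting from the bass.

F♯ half-diminished seventh = F#–A–C–E; third inversion → seventh (E) lowest.

E, F#, A, C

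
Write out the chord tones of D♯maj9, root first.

D♯, F𝄪, A♯, C𝄪, E♯

D♯maj9: major ninth on D♯.
Root: D♯
Major 3rd (3rd): F𝄪
Perfect 5th (5th): A♯
Major 7th (7th): C𝄪
Major 9th (9th): E♯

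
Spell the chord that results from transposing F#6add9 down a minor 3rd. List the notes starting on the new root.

Transposed root: F♯ → D♯ (minor 3rd down). So we spell D♯ six-nine:
- root: D♯
- major 3rd: F𝄪
- perfect 5th: A♯
- major 6th: B♯
- major 9th: E♯

D♯ F𝄪 A♯ B♯ E♯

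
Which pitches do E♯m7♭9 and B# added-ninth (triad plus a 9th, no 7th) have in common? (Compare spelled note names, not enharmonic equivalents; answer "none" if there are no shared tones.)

B#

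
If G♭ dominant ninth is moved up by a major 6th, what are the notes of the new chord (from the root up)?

E-flat, G, B-flat, D-flat, F

A major 6th up from G-flat is E-flat, so the new chord is E-flat dominant ninth.
E-flat — root
G — major 3rd
B-flat — perfect 5th
D-flat — minor 7th
F — major 9th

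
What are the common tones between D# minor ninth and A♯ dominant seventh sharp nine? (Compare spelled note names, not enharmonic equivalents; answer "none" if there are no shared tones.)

A-sharp  E-sharp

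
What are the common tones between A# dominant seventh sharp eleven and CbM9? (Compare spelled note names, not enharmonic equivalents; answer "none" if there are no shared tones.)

none

A# dominant seventh sharp eleven: A# C## E# G# D##
CbM9: Cb Eb Gb Bb Db
Common to both → none.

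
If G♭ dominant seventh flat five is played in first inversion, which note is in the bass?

B-flat

G♭ dominant seventh flat five = G-flat–B-flat–D-double-flat–F-flat. First inversion → third in the bass = B-flat.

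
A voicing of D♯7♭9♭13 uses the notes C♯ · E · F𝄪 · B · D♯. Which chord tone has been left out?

The full D♯7♭9♭13 chord is D♯, F𝄪, A♯, C♯, E, B.
Comparing with the voicing, the perfect 5th (5th) — A♯ — is absent.

A♯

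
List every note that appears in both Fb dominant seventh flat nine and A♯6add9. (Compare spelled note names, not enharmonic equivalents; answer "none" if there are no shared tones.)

Fb dominant seventh flat nine: Fb Ab Cb Ebb Gbb
A♯6add9: A# C## E# F## B#
Common to both → none.

none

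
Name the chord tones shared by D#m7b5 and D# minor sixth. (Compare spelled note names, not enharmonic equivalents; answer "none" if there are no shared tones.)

D# F#

D#m7b5 = D#, F#, A, C#.
D# minor sixth = D#, F#, A#, B#.
Shared: D#, F#.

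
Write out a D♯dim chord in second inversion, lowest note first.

A  D♯  F♯

In root position, D♯dim is D♯–F♯–A.
Second inversion puts the fifth (A) in the bass.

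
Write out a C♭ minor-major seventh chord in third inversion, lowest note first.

C♭ minor-major seventh = C-flat–E-double-flat–G-flat–B-flat; third inversion → seventh (B-flat) lowest.

B-flat C-flat E-double-flat G-flat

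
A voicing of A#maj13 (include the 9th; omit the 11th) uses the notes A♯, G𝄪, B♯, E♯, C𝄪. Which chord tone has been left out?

F𝄪

A#maj13 = A♯, C𝄪, E♯, G𝄪, B♯, F𝄪. The voicing lacks the 13th (major 13th), F𝄪.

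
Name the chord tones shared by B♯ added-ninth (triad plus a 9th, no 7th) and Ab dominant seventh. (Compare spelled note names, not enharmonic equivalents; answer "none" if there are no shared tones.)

B♯ added-ninth: B-sharp D-double-sharp F-double-sharp C-double-sharp
Ab dominant seventh: A-flat C E-flat G-flat
Common to both → none.

none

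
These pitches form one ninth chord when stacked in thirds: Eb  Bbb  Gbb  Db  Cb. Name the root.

Cb

Arranged so that each adjacent pair is a third by letter name: Cb – Eb – Gbb – Bbb – Db.
The bottom of that stack, Cb, is the root (this is Cb dominant ninth flat five).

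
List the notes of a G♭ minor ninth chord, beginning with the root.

Gb  Bbb  Db  Fb  Ab

G♭ minor ninth is a minor ninth built on Gb.
root → Gb
3rd (minor 3rd) → Bbb
5th (perfect 5th) → Db
7th (minor 7th) → Fb
9th (major 9th) → Ab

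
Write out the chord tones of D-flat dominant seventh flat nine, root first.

D-flat dominant seventh flat nine is a dominant seventh flat nine built on Db.
root → Db
3rd (major 3rd) → F
5th (perfect 5th) → Ab
7th (minor 7th) → Cb
9th (minor 9th) → Ebb

Db – F – Ab – Cb – Ebb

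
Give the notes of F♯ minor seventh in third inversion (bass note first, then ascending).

F♯ minor seventh = F#–A–C#–E; third inversion → seventh (E) lowest.

E, F#, A, C#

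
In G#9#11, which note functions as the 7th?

G#9#11 is built on G#; its 7th is a minor 7th above the root.
A seventh above G uses the letter F, and the minor 7th above G# is F#.

F#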